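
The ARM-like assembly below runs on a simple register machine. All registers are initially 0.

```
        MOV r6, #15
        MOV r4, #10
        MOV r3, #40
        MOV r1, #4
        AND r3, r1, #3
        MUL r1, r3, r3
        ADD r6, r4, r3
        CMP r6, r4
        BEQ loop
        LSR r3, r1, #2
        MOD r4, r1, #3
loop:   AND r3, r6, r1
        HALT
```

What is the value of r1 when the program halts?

0

r6=15
r4=10
r3=40
r1=4
r3=4&3=0
r1=0*0=0
r6=10+0=10
CMP r6, r4  (cmp 10,10)
BEQ loop: taken
r3=10&0=0
halt.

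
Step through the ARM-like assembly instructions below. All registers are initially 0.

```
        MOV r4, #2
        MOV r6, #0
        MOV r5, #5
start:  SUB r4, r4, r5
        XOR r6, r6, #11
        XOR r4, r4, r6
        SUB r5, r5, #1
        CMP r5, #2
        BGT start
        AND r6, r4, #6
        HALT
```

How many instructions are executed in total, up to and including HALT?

23

after MOV r4, #2: r4=2
after MOV r6, #0: r6=0
after MOV r5, #5: r5=5
after SUB r4, r4, r5: r4=2-5=-3
after XOR r6, r6, #11: r6=0^11=11
after XOR r4, r4, r6: r4=(-3)^11=-10
after SUB r5, r5, #1: r5=5-1=4
CMP r5, #2  (cmp 4,2)
BGT start: taken
after SUB r4, r4, r5: r4=(-10)-4=-14
after XOR r6, r6, #11: r6=11^11=0
after XOR r4, r4, r6: r4=(-14)^0=-14
after SUB r5, r5, #1: r5=4-1=3
CMP r5, #2  (cmp 3,2)
BGT start: taken
after SUB r4, r4, r5: r4=(-14)-3=-17
after XOR r6, r6, #11: r6=0^11=11
after XOR r4, r4, r6: r4=(-17)^11=-28
after SUB r5, r5, #1: r5=3-1=2
CMP r5, #2  (cmp 2,2)
BGT start: not taken
after AND r6, r4, #6: r6=(-28)&6=4
halt.
Total executed instructions: 23.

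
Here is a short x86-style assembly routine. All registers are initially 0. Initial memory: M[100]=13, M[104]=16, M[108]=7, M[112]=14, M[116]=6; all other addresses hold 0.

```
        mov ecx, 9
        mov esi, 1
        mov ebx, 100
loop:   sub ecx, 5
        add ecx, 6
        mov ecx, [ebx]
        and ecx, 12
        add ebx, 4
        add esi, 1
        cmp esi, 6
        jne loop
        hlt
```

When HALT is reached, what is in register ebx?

120

ecx=9
esi=1
ebx=100
ecx=9-5=4
ecx=4+6=10
ecx=M[100]=13
ecx=13&12=12
ebx=100+4=104
esi=1+1=2
cmp esi, 6  (cmp 2,6)
jne loop: taken
ecx=12-5=7
ecx=7+6=13
ecx=M[104]=16
ecx=16&12=0
ebx=104+4=108
esi=2+1=3
cmp esi, 6  (cmp 3,6)
jne loop: taken
ecx=0-5=-5
ecx=(-5)+6=1
ecx=M[108]=7
ecx=7&12=4
ebx=108+4=112
esi=3+1=4
cmp esi, 6  (cmp 4,6)
jne loop: taken
ecx=4-5=-1
ecx=(-1)+6=5
ecx=M[112]=14
ecx=14&12=12
ebx=112+4=116
esi=4+1=5
cmp esi, 6  (cmp 5,6)
jne loop: taken
ecx=12-5=7
ecx=7+6=13
ecx=M[116]=6
ecx=6&12=4
ebx=116+4=120
esi=5+1=6
cmp esi, 6  (cmp 6,6)
jne loop: not taken
halt.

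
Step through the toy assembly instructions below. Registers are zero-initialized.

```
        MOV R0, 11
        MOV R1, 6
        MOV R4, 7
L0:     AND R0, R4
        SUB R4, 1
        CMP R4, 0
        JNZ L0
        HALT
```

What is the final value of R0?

MOV R0, 11 → R0=11
MOV R1, 6 → R1=6
MOV R4, 7 → R4=7
AND R0, R4 → R0=11&7=3
SUB R4, 1 → R4=7-1=6
CMP R4, 0  (cmp 6,0)
JNZ L0: taken
AND R0, R4 → R0=3&6=2
SUB R4, 1 → R4=6-1=5
CMP R4, 0  (cmp 5,0)
JNZ L0: taken
AND R0, R4 → R0=2&5=0
SUB R4, 1 → R4=5-1=4
CMP R4, 0  (cmp 4,0)
JNZ L0: taken
AND R0, R4 → R0=0&4=0
SUB R4, 1 → R4=4-1=3
CMP R4, 0  (cmp 3,0)
JNZ L0: taken
AND R0, R4 → R0=0&3=0
SUB R4, 1 → R4=3-1=2
CMP R4, 0  (cmp 2,0)
JNZ L0: taken
AND R0, R4 → R0=0&2=0
SUB R4, 1 → R4=2-1=1
CMP R4, 0  (cmp 1,0)
JNZ L0: taken
AND R0, R4 → R0=0&1=0
SUB R4, 1 → R4=1-1=0
CMP R4, 0  (cmp 0,0)
JNZ L0: not taken
halt.

0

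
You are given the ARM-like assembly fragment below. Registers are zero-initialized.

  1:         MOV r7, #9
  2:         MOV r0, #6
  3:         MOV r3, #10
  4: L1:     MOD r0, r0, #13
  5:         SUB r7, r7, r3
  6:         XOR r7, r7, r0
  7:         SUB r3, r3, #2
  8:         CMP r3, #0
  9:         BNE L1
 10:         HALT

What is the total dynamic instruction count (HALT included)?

34

after MOV r7, #9: r7=9
after MOV r0, #6: r0=6
after MOV r3, #10: r3=10
after MOD r0, r0, #13: r0=6%13=6
after SUB r7, r7, r3: r7=9-10=-1
after XOR r7, r7, r0: r7=(-1)^6=-7
after SUB r3, r3, #2: r3=10-2=8
CMP r3, #0  (cmp 8,0)
BNE L1: taken
after MOD r0, r0, #13: r0=6%13=6
after SUB r7, r7, r3: r7=(-7)-8=-15
after XOR r7, r7, r0: r7=(-15)^6=-9
after SUB r3, r3, #2: r3=8-2=6
CMP r3, #0  (cmp 6,0)
BNE L1: taken
after MOD r0, r0, #13: r0=6%13=6
after SUB r7, r7, r3: r7=(-9)-6=-15
after XOR r7, r7, r0: r7=(-15)^6=-9
after SUB r3, r3, #2: r3=6-2=4
CMP r3, #0  (cmp 4,0)
BNE L1: taken
after MOD r0, r0, #13: r0=6%13=6
after SUB r7, r7, r3: r7=(-9)-4=-13
after XOR r7, r7, r0: r7=(-13)^6=-11
after SUB r3, r3, #2: r3=4-2=2
CMP r3, #0  (cmp 2,0)
BNE L1: taken
after MOD r0, r0, #13: r0=6%13=6
after SUB r7, r7, r3: r7=(-11)-2=-13
after XOR r7, r7, r0: r7=(-13)^6=-11
after SUB r3, r3, #2: r3=2-2=0
CMP r3, #0  (cmp 0,0)
BNE L1: not taken
halt.
Total executed instructions: 34.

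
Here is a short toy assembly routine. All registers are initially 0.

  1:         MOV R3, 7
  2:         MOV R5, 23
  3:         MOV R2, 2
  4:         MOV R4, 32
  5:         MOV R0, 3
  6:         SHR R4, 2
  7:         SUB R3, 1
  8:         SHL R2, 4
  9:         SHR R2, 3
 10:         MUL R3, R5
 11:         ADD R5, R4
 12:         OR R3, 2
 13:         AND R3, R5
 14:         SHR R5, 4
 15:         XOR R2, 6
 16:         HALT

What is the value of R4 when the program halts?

R3=7
R5=23
R2=2
R4=32
R0=3
R4=32>>2=8
R3=7-1=6
R2=2<<4=32
R2=32>>3=4
R3=6*23=138
R5=23+8=31
R3=138|2=138
R3=138&31=10
R5=31>>4=1
R2=4^6=2
halt.

8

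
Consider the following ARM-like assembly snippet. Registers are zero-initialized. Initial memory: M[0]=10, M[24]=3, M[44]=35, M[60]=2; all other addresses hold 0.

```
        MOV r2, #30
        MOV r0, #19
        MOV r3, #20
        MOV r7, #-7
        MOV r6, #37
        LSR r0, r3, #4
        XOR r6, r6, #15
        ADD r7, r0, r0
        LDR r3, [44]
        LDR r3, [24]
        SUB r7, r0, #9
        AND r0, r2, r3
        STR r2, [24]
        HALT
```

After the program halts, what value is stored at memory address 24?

MOV r2, #30 → r2=30
MOV r0, #19 → r0=19
MOV r3, #20 → r3=20
MOV r7, #-7 → r7=-7
MOV r6, #37 → r6=37
LSR r0, r3, #4 → r0=20>>4=1
XOR r6, r6, #15 → r6=37^15=42
ADD r7, r0, r0 → r7=1+1=2
LDR r3, [44] → r3=M[44]=35
LDR r3, [24] → r3=M[24]=3
SUB r7, r0, #9 → r7=1-9=-8
AND r0, r2, r3 → r0=30&3=2
STR r2, [24] → M[24]=30
halt.

30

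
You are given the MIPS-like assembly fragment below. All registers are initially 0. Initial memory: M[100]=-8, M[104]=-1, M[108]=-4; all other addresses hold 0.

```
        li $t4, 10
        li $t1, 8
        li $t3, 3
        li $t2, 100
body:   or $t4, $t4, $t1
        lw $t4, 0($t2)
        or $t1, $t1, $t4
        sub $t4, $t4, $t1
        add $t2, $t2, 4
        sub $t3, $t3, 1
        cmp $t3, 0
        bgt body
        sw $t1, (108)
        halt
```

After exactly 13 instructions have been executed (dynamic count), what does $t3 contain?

2

after li $t4, 10: $t4=10
after li $t1, 8: $t1=8
after li $t3, 3: $t3=3
after li $t2, 100: $t2=100
after or $t4, $t4, $t1: $t4=10|8=10
after lw $t4, 0($t2): $t4=M[100]=-8
after or $t1, $t1, $t4: $t1=8|(-8)=-8
after sub $t4, $t4, $t1: $t4=(-8)-(-8)=0
after add $t2, $t2, 4: $t2=100+4=104
after sub $t3, $t3, 1: $t3=3-1=2
cmp $t3, 0  (cmp 2,0)
bgt body: taken
after or $t4, $t4, $t1: $t4=0|(-8)=-8
After step 13: $t3 = 2.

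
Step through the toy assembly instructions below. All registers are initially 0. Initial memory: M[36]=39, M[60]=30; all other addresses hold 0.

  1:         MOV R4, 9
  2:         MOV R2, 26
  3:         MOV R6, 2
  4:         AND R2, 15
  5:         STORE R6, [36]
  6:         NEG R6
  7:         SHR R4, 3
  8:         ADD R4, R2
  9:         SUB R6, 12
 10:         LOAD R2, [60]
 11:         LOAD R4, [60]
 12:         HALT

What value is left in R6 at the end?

R4=9
R2=26
R6=2
R2=26&15=10
STORE R6, [36] → M[36]=2
R6=-(2)=-2
R4=9>>3=1
R4=1+10=11
R6=(-2)-12=-14
R2=M[60]=30
R4=M[60]=30
halt.

-14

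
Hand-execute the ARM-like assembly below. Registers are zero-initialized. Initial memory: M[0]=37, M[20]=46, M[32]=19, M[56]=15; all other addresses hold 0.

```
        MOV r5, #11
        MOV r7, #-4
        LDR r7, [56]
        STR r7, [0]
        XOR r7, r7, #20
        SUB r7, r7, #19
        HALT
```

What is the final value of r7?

MOV r5, #11 → r5=11
MOV r7, #-4 → r7=-4
LDR r7, [56] → r7=M[56]=15
STR r7, [0] → M[0]=15
XOR r7, r7, #20 → r7=15^20=27
SUB r7, r7, #19 → r7=27-19=8
halt.

8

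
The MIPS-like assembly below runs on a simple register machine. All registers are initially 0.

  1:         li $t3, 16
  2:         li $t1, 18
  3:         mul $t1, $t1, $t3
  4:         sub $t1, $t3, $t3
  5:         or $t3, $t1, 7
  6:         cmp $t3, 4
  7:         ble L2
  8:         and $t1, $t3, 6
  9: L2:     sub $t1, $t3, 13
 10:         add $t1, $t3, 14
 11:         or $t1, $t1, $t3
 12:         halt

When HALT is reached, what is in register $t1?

23

after li $t3, 16: $t3=16
after li $t1, 18: $t1=18
after mul $t1, $t1, $t3: $t1=18*16=288
after sub $t1, $t3, $t3: $t1=16-16=0
after or $t3, $t1, 7: $t3=0|7=7
cmp $t3, 4  (cmp 7,4)
ble L2: not taken
after and $t1, $t3, 6: $t1=7&6=6
after sub $t1, $t3, 13: $t1=7-13=-6
after add $t1, $t3, 14: $t1=7+14=21
after or $t1, $t1, $t3: $t1=21|7=23
halt.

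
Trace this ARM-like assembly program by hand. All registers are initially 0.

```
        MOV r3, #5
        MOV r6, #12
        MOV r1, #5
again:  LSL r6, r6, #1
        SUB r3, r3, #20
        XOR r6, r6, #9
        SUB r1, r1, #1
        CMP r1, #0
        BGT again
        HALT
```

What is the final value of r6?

after MOV r3, #5: r3=5
after MOV r6, #12: r6=12
after MOV r1, #5: r1=5
after LSL r6, r6, #1: r6=12<<1=24
after SUB r3, r3, #20: r3=5-20=-15
after XOR r6, r6, #9: r6=24^9=17
after SUB r1, r1, #1: r1=5-1=4
CMP r1, #0  (cmp 4,0)
BGT again: taken
after LSL r6, r6, #1: r6=17<<1=34
after SUB r3, r3, #20: r3=(-15)-20=-35
after XOR r6, r6, #9: r6=34^9=43
after SUB r1, r1, #1: r1=4-1=3
CMP r1, #0  (cmp 3,0)
BGT again: taken
after LSL r6, r6, #1: r6=43<<1=86
after SUB r3, r3, #20: r3=(-35)-20=-55
after XOR r6, r6, #9: r6=86^9=95
after SUB r1, r1, #1: r1=3-1=2
CMP r1, #0  (cmp 2,0)
BGT again: taken
after LSL r6, r6, #1: r6=95<<1=190
after SUB r3, r3, #20: r3=(-55)-20=-75
after XOR r6, r6, #9: r6=190^9=183
after SUB r1, r1, #1: r1=2-1=1
CMP r1, #0  (cmp 1,0)
BGT again: taken
after LSL r6, r6, #1: r6=183<<1=366
after SUB r3, r3, #20: r3=(-75)-20=-95
after XOR r6, r6, #9: r6=366^9=359
after SUB r1, r1, #1: r1=1-1=0
CMP r1, #0  (cmp 0,0)
BGT again: not taken
halt.

359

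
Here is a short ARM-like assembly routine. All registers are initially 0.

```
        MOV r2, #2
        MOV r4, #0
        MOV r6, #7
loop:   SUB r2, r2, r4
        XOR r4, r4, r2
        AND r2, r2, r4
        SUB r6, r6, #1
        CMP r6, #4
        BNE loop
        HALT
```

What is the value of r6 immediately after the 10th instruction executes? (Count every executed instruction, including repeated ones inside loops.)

after MOV r2, #2: r2=2
after MOV r4, #0: r4=0
after MOV r6, #7: r6=7
after SUB r2, r2, r4: r2=2-0=2
after XOR r4, r4, r2: r4=0^2=2
after AND r2, r2, r4: r2=2&2=2
after SUB r6, r6, #1: r6=7-1=6
CMP r6, #4  (cmp 6,4)
BNE loop: taken
after SUB r2, r2, r4: r2=2-2=0
After step 10: r6 = 6.

6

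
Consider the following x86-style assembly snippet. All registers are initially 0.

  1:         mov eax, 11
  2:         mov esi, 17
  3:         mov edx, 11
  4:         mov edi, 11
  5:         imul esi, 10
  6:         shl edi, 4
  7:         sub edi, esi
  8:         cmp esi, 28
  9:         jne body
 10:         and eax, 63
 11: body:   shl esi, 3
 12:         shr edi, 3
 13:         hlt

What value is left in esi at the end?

after mov eax, 11: eax=11
after mov esi, 17: esi=17
after mov edx, 11: edx=11
after mov edi, 11: edi=11
after imul esi, 10: esi=17*10=170
after shl edi, 4: edi=11<<4=176
after sub edi, esi: edi=176-170=6
cmp esi, 28  (cmp 170,28)
jne body: taken
after shl esi, 3: esi=170<<3=1360
after shr edi, 3: edi=6>>3=0
halt.

1360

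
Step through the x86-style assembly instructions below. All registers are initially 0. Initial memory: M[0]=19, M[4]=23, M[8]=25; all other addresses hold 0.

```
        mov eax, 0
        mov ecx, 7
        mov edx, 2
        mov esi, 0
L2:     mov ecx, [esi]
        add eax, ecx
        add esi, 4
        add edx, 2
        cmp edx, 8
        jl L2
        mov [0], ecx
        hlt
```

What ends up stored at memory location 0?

after mov eax, 0: eax=0
after mov ecx, 7: ecx=7
after mov edx, 2: edx=2
after mov esi, 0: esi=0
after mov ecx, [esi]: ecx=M[0]=19
after add eax, ecx: eax=0+19=19
after add esi, 4: esi=0+4=4
after add edx, 2: edx=2+2=4
cmp edx, 8  (cmp 4,8)
jl L2: taken
after mov ecx, [esi]: ecx=M[4]=23
after add eax, ecx: eax=19+23=42
after add esi, 4: esi=4+4=8
after add edx, 2: edx=4+2=6
cmp edx, 8  (cmp 6,8)
jl L2: taken
after mov ecx, [esi]: ecx=M[8]=25
after add eax, ecx: eax=42+25=67
after add esi, 4: esi=8+4=12
after add edx, 2: edx=6+2=8
cmp edx, 8  (cmp 8,8)
jl L2: not taken
mov [0], ecx → M[0]=25
halt.

25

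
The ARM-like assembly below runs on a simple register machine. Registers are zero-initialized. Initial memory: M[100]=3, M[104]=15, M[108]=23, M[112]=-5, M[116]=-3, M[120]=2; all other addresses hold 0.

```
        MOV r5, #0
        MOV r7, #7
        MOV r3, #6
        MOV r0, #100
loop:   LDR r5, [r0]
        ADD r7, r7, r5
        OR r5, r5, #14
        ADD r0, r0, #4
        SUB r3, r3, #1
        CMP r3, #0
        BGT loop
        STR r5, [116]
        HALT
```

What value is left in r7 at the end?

42

r5=0
r7=7
r3=6
r0=100
r5=M[100]=3
r7=7+3=10
r5=3|14=15
r0=100+4=104
r3=6-1=5
CMP r3, #0  (cmp 5,0)
BGT loop: taken
r5=M[104]=15
r7=10+15=25
r5=15|14=15
r0=104+4=108
r3=5-1=4
CMP r3, #0  (cmp 4,0)
BGT loop: taken
r5=M[108]=23
r7=25+23=48
r5=23|14=31
r0=108+4=112
r3=4-1=3
CMP r3, #0  (cmp 3,0)
BGT loop: taken
r5=M[112]=-5
r7=48+(-5)=43
r5=(-5)|14=-1
r0=112+4=116
r3=3-1=2
CMP r3, #0  (cmp 2,0)
BGT loop: taken
r5=M[116]=-3
r7=43+(-3)=40
r5=(-3)|14=-1
r0=116+4=120
r3=2-1=1
CMP r3, #0  (cmp 1,0)
BGT loop: taken
r5=M[120]=2
r7=40+2=42
r5=2|14=14
r0=120+4=124
r3=1-1=0
CMP r3, #0  (cmp 0,0)
BGT loop: not taken
STR r5, [116] → M[116]=14
halt.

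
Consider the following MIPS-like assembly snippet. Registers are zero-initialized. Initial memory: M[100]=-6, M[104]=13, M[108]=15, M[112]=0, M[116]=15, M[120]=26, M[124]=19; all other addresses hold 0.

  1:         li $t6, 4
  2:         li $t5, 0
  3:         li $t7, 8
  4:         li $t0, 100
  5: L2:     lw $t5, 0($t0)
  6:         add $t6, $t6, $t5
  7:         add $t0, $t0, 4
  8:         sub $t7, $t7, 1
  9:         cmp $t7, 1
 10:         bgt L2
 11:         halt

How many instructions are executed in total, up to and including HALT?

47

$t6=4
$t5=0
$t7=8
$t0=100
$t5=M[100]=-6
$t6=4+(-6)=-2
$t0=100+4=104
$t7=8-1=7
cmp $t7, 1  (cmp 7,1)
bgt L2: taken
$t5=M[104]=13
$t6=(-2)+13=11
$t0=104+4=108
$t7=7-1=6
cmp $t7, 1  (cmp 6,1)
bgt L2: taken
$t5=M[108]=15
$t6=11+15=26
$t0=108+4=112
$t7=6-1=5
cmp $t7, 1  (cmp 5,1)
bgt L2: taken
$t5=M[112]=0
$t6=26+0=26
$t0=112+4=116
$t7=5-1=4
cmp $t7, 1  (cmp 4,1)
bgt L2: taken
$t5=M[116]=15
$t6=26+15=41
$t0=116+4=120
$t7=4-1=3
cmp $t7, 1  (cmp 3,1)
bgt L2: taken
$t5=M[120]=26
$t6=41+26=67
$t0=120+4=124
$t7=3-1=2
cmp $t7, 1  (cmp 2,1)
bgt L2: taken
$t5=M[124]=19
$t6=67+19=86
$t0=124+4=128
$t7=2-1=1
cmp $t7, 1  (cmp 1,1)
bgt L2: not taken
halt.
Total executed instructions: 47.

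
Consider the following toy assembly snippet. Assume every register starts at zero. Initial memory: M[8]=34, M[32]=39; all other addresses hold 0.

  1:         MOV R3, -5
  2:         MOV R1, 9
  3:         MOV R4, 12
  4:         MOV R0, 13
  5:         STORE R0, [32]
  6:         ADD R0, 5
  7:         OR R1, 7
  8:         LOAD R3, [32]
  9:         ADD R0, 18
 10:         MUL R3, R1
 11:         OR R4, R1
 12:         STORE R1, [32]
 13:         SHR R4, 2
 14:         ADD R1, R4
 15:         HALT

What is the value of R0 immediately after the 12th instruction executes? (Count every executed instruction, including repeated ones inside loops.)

36

R3=-5
R1=9
R4=12
R0=13
STORE R0, [32] → M[32]=13
R0=13+5=18
R1=9|7=15
R3=M[32]=13
R0=18+18=36
R3=13*15=195
R4=12|15=15
STORE R1, [32] → M[32]=15
After step 12: R0 = 36.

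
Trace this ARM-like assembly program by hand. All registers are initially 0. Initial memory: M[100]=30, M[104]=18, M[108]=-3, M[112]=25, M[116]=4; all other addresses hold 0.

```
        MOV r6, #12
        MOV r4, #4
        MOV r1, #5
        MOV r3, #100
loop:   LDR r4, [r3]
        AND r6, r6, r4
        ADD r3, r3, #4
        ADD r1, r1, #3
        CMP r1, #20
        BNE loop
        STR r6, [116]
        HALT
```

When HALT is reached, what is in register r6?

0

r6=12
r4=4
r1=5
r3=100
r4=M[100]=30
r6=12&30=12
r3=100+4=104
r1=5+3=8
CMP r1, #20  (cmp 8,20)
BNE loop: taken
r4=M[104]=18
r6=12&18=0
r3=104+4=108
r1=8+3=11
CMP r1, #20  (cmp 11,20)
BNE loop: taken
r4=M[108]=-3
r6=0&(-3)=0
r3=108+4=112
r1=11+3=14
CMP r1, #20  (cmp 14,20)
BNE loop: taken
r4=M[112]=25
r6=0&25=0
r3=112+4=116
r1=14+3=17
CMP r1, #20  (cmp 17,20)
BNE loop: taken
r4=M[116]=4
r6=0&4=0
r3=116+4=120
r1=17+3=20
CMP r1, #20  (cmp 20,20)
BNE loop: not taken
STR r6, [116] → M[116]=0
halt.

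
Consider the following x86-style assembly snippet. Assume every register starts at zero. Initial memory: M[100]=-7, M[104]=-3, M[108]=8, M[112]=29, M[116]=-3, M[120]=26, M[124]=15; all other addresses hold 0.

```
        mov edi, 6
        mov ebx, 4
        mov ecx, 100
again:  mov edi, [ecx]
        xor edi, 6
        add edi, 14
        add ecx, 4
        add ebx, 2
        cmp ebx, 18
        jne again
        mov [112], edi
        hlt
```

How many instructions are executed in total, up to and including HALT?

54

after mov edi, 6: edi=6
after mov ebx, 4: ebx=4
after mov ecx, 100: ecx=100
after mov edi, [ecx]: edi=M[100]=-7
after xor edi, 6: edi=(-7)^6=-1
after add edi, 14: edi=(-1)+14=13
after add ecx, 4: ecx=100+4=104
after add ebx, 2: ebx=4+2=6
cmp ebx, 18  (cmp 6,18)
jne again: taken
after mov edi, [ecx]: edi=M[104]=-3
after xor edi, 6: edi=(-3)^6=-5
after add edi, 14: edi=(-5)+14=9
after add ecx, 4: ecx=104+4=108
after add ebx, 2: ebx=6+2=8
cmp ebx, 18  (cmp 8,18)
jne again: taken
after mov edi, [ecx]: edi=M[108]=8
after xor edi, 6: edi=8^6=14
after add edi, 14: edi=14+14=28
after add ecx, 4: ecx=108+4=112
after add ebx, 2: ebx=8+2=10
cmp ebx, 18  (cmp 10,18)
jne again: taken
after mov edi, [ecx]: edi=M[112]=29
after xor edi, 6: edi=29^6=27
after add edi, 14: edi=27+14=41
after add ecx, 4: ecx=112+4=116
after add ebx, 2: ebx=10+2=12
cmp ebx, 18  (cmp 12,18)
jne again: taken
after mov edi, [ecx]: edi=M[116]=-3
after xor edi, 6: edi=(-3)^6=-5
after add edi, 14: edi=(-5)+14=9
after add ecx, 4: ecx=116+4=120
after add ebx, 2: ebx=12+2=14
cmp ebx, 18  (cmp 14,18)
jne again: taken
after mov edi, [ecx]: edi=M[120]=26
after xor edi, 6: edi=26^6=28
after add edi, 14: edi=28+14=42
after add ecx, 4: ecx=120+4=124
after add ebx, 2: ebx=14+2=16
cmp ebx, 18  (cmp 16,18)
jne again: taken
after mov edi, [ecx]: edi=M[124]=15
after xor edi, 6: edi=15^6=9
after add edi, 14: edi=9+14=23
after add ecx, 4: ecx=124+4=128
after add ebx, 2: ebx=16+2=18
cmp ebx, 18  (cmp 18,18)
jne again: not taken
mov [112], edi → M[112]=23
halt.
Total executed instructions: 54.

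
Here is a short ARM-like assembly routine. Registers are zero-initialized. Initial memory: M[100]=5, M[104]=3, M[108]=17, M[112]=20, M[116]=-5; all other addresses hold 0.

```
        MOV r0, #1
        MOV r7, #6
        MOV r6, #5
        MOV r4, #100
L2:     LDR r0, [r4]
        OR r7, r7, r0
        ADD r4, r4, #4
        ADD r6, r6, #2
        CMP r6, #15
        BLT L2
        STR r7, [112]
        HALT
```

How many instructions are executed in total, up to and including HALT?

after MOV r0, #1: r0=1
after MOV r7, #6: r7=6
after MOV r6, #5: r6=5
after MOV r4, #100: r4=100
after LDR r0, [r4]: r0=M[100]=5
after OR r7, r7, r0: r7=6|5=7
after ADD r4, r4, #4: r4=100+4=104
after ADD r6, r6, #2: r6=5+2=7
CMP r6, #15  (cmp 7,15)
BLT L2: taken
after LDR r0, [r4]: r0=M[104]=3
after OR r7, r7, r0: r7=7|3=7
after ADD r4, r4, #4: r4=104+4=108
after ADD r6, r6, #2: r6=7+2=9
CMP r6, #15  (cmp 9,15)
BLT L2: taken
after LDR r0, [r4]: r0=M[108]=17
after OR r7, r7, r0: r7=7|17=23
after ADD r4, r4, #4: r4=108+4=112
after ADD r6, r6, #2: r6=9+2=11
CMP r6, #15  (cmp 11,15)
BLT L2: taken
after LDR r0, [r4]: r0=M[112]=20
after OR r7, r7, r0: r7=23|20=23
after ADD r4, r4, #4: r4=112+4=116
after ADD r6, r6, #2: r6=11+2=13
CMP r6, #15  (cmp 13,15)
BLT L2: taken
after LDR r0, [r4]: r0=M[116]=-5
after OR r7, r7, r0: r7=23|(-5)=-1
after ADD r4, r4, #4: r4=116+4=120
after ADD r6, r6, #2: r6=13+2=15
CMP r6, #15  (cmp 15,15)
BLT L2: not taken
STR r7, [112] → M[112]=-1
halt.
Total executed instructions: 36.

36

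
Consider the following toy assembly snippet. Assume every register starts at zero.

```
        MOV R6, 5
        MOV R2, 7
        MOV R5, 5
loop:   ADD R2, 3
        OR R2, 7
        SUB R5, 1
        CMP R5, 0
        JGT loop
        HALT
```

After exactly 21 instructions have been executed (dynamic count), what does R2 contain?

R6=5
R2=7
R5=5
R2=7+3=10
R2=10|7=15
R5=5-1=4
CMP R5, 0  (cmp 4,0)
JGT loop: taken
R2=15+3=18
R2=18|7=23
R5=4-1=3
CMP R5, 0  (cmp 3,0)
JGT loop: taken
R2=23+3=26
R2=26|7=31
R5=3-1=2
CMP R5, 0  (cmp 2,0)
JGT loop: taken
R2=31+3=34
R2=34|7=39
R5=2-1=1
After step 21: R2 = 39.

39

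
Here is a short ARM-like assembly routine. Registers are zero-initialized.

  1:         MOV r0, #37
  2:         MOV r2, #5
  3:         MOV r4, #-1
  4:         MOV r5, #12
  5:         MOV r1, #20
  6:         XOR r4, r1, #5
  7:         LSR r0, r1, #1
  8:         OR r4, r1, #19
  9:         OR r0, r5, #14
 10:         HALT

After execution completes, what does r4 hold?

after MOV r0, #37: r0=37
after MOV r2, #5: r2=5
after MOV r4, #-1: r4=-1
after MOV r5, #12: r5=12
after MOV r1, #20: r1=20
after XOR r4, r1, #5: r4=20^5=17
after LSR r0, r1, #1: r0=20>>1=10
after OR r4, r1, #19: r4=20|19=23
after OR r0, r5, #14: r0=12|14=14
halt.

23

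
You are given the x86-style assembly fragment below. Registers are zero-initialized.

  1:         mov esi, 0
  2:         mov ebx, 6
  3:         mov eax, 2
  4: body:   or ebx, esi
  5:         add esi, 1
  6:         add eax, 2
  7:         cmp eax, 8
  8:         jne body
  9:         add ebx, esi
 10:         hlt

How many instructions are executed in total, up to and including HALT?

20

esi=0
ebx=6
eax=2
ebx=6|0=6
esi=0+1=1
eax=2+2=4
cmp eax, 8  (cmp 4,8)
jne body: taken
ebx=6|1=7
esi=1+1=2
eax=4+2=6
cmp eax, 8  (cmp 6,8)
jne body: taken
ebx=7|2=7
esi=2+1=3
eax=6+2=8
cmp eax, 8  (cmp 8,8)
jne body: not taken
ebx=7+3=10
halt.
Total executed instructions: 20.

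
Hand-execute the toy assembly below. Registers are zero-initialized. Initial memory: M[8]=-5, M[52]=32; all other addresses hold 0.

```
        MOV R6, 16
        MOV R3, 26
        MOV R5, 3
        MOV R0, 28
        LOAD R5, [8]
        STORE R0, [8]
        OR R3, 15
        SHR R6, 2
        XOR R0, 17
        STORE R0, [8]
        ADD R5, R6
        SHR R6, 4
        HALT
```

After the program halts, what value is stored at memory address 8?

13

R6=16
R3=26
R5=3
R0=28
R5=M[8]=-5
STORE R0, [8] → M[8]=28
R3=26|15=31
R6=16>>2=4
R0=28^17=13
STORE R0, [8] → M[8]=13
R5=(-5)+4=-1
R6=4>>4=0
halt.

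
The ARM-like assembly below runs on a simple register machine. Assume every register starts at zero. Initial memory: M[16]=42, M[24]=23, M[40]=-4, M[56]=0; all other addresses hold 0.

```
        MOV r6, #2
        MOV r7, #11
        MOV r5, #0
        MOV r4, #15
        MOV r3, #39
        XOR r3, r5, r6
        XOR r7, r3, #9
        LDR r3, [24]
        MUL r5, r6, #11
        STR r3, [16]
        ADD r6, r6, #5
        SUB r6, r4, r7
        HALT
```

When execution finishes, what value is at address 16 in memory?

after MOV r6, #2: r6=2
after MOV r7, #11: r7=11
after MOV r5, #0: r5=0
after MOV r4, #15: r4=15
after MOV r3, #39: r3=39
after XOR r3, r5, r6: r3=0^2=2
after XOR r7, r3, #9: r7=2^9=11
after LDR r3, [24]: r3=M[24]=23
after MUL r5, r6, #11: r5=2*11=22
STR r3, [16] → M[16]=23
after ADD r6, r6, #5: r6=2+5=7
after SUB r6, r4, r7: r6=15-11=4
halt.

23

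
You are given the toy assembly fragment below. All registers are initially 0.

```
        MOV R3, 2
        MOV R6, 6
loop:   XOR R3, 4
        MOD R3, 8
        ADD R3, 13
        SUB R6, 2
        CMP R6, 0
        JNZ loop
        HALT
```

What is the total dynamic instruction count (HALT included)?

21

after MOV R3, 2: R3=2
after MOV R6, 6: R6=6
after XOR R3, 4: R3=2^4=6
after MOD R3, 8: R3=6%8=6
after ADD R3, 13: R3=6+13=19
after SUB R6, 2: R6=6-2=4
CMP R6, 0  (cmp 4,0)
JNZ loop: taken
after XOR R3, 4: R3=19^4=23
after MOD R3, 8: R3=23%8=7
after ADD R3, 13: R3=7+13=20
after SUB R6, 2: R6=4-2=2
CMP R6, 0  (cmp 2,0)
JNZ loop: taken
after XOR R3, 4: R3=20^4=16
after MOD R3, 8: R3=16%8=0
after ADD R3, 13: R3=0+13=13
after SUB R6, 2: R6=2-2=0
CMP R6, 0  (cmp 0,0)
JNZ loop: not taken
halt.
Total executed instructions: 21.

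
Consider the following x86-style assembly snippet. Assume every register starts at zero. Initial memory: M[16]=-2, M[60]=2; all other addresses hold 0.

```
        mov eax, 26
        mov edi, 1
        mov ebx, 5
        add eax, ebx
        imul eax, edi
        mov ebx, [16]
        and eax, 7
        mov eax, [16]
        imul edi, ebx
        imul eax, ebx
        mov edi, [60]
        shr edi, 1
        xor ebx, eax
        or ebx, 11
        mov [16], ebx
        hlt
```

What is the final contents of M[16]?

mov eax, 26 → eax=26
mov edi, 1 → edi=1
mov ebx, 5 → ebx=5
add eax, ebx → eax=26+5=31
imul eax, edi → eax=31*1=31
mov ebx, [16] → ebx=M[16]=-2
and eax, 7 → eax=31&7=7
mov eax, [16] → eax=M[16]=-2
imul edi, ebx → edi=1*(-2)=-2
imul eax, ebx → eax=(-2)*(-2)=4
mov edi, [60] → edi=M[60]=2
shr edi, 1 → edi=2>>1=1
xor ebx, eax → ebx=(-2)^4=-6
or ebx, 11 → ebx=(-6)|11=-5
mov [16], ebx → M[16]=-5
halt.

-5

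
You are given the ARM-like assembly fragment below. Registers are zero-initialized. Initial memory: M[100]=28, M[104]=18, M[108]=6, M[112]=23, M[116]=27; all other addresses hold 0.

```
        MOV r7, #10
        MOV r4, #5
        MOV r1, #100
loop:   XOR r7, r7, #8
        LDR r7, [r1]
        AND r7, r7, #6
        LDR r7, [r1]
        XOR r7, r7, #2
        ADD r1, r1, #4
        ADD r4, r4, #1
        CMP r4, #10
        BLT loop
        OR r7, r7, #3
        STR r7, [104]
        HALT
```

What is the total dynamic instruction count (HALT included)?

51

MOV r7, #10 → r7=10
MOV r4, #5 → r4=5
MOV r1, #100 → r1=100
XOR r7, r7, #8 → r7=10^8=2
LDR r7, [r1] → r7=M[100]=28
AND r7, r7, #6 → r7=28&6=4
LDR r7, [r1] → r7=M[100]=28
XOR r7, r7, #2 → r7=28^2=30
ADD r1, r1, #4 → r1=100+4=104
ADD r4, r4, #1 → r4=5+1=6
CMP r4, #10  (cmp 6,10)
BLT loop: taken
XOR r7, r7, #8 → r7=30^8=22
LDR r7, [r1] → r7=M[104]=18
AND r7, r7, #6 → r7=18&6=2
LDR r7, [r1] → r7=M[104]=18
XOR r7, r7, #2 → r7=18^2=16
ADD r1, r1, #4 → r1=104+4=108
ADD r4, r4, #1 → r4=6+1=7
CMP r4, #10  (cmp 7,10)
BLT loop: taken
XOR r7, r7, #8 → r7=16^8=24
LDR r7, [r1] → r7=M[108]=6
AND r7, r7, #6 → r7=6&6=6
LDR r7, [r1] → r7=M[108]=6
XOR r7, r7, #2 → r7=6^2=4
ADD r1, r1, #4 → r1=108+4=112
ADD r4, r4, #1 → r4=7+1=8
CMP r4, #10  (cmp 8,10)
BLT loop: taken
XOR r7, r7, #8 → r7=4^8=12
LDR r7, [r1] → r7=M[112]=23
AND r7, r7, #6 → r7=23&6=6
LDR r7, [r1] → r7=M[112]=23
XOR r7, r7, #2 → r7=23^2=21
ADD r1, r1, #4 → r1=112+4=116
ADD r4, r4, #1 → r4=8+1=9
CMP r4, #10  (cmp 9,10)
BLT loop: taken
XOR r7, r7, #8 → r7=21^8=29
LDR r7, [r1] → r7=M[116]=27
AND r7, r7, #6 → r7=27&6=2
LDR r7, [r1] → r7=M[116]=27
XOR r7, r7, #2 → r7=27^2=25
ADD r1, r1, #4 → r1=116+4=120
ADD r4, r4, #1 → r4=9+1=10
CMP r4, #10  (cmp 10,10)
BLT loop: not taken
OR r7, r7, #3 → r7=25|3=27
STR r7, [104] → M[104]=27
halt.
Total executed instructions: 51.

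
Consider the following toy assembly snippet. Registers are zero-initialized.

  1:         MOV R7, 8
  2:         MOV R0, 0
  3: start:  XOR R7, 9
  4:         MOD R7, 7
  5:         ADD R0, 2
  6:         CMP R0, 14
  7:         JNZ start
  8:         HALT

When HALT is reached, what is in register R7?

R7=8
R0=0
R7=8^9=1
R7=1%7=1
R0=0+2=2
CMP R0, 14  (cmp 2,14)
JNZ start: taken
R7=1^9=8
R7=8%7=1
R0=2+2=4
CMP R0, 14  (cmp 4,14)
JNZ start: taken
R7=1^9=8
R7=8%7=1
R0=4+2=6
CMP R0, 14  (cmp 6,14)
JNZ start: taken
R7=1^9=8
R7=8%7=1
R0=6+2=8
CMP R0, 14  (cmp 8,14)
JNZ start: taken
R7=1^9=8
R7=8%7=1
R0=8+2=10
CMP R0, 14  (cmp 10,14)
JNZ start: taken
R7=1^9=8
R7=8%7=1
R0=10+2=12
CMP R0, 14  (cmp 12,14)
JNZ start: taken
R7=1^9=8
R7=8%7=1
R0=12+2=14
CMP R0, 14  (cmp 14,14)
JNZ start: not taken
halt.

1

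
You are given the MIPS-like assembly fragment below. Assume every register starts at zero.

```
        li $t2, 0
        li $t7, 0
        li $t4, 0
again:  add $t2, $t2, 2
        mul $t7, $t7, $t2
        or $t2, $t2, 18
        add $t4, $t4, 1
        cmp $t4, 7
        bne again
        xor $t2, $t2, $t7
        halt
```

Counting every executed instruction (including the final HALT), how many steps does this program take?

47

after li $t2, 0: $t2=0
after li $t7, 0: $t7=0
after li $t4, 0: $t4=0
after add $t2, $t2, 2: $t2=0+2=2
after mul $t7, $t7, $t2: $t7=0*2=0
after or $t2, $t2, 18: $t2=2|18=18
after add $t4, $t4, 1: $t4=0+1=1
cmp $t4, 7  (cmp 1,7)
bne again: taken
after add $t2, $t2, 2: $t2=18+2=20
after mul $t7, $t7, $t2: $t7=0*20=0
after or $t2, $t2, 18: $t2=20|18=22
after add $t4, $t4, 1: $t4=1+1=2
cmp $t4, 7  (cmp 2,7)
bne again: taken
after add $t2, $t2, 2: $t2=22+2=24
after mul $t7, $t7, $t2: $t7=0*24=0
after or $t2, $t2, 18: $t2=24|18=26
after add $t4, $t4, 1: $t4=2+1=3
cmp $t4, 7  (cmp 3,7)
bne again: taken
after add $t2, $t2, 2: $t2=26+2=28
after mul $t7, $t7, $t2: $t7=0*28=0
after or $t2, $t2, 18: $t2=28|18=30
after add $t4, $t4, 1: $t4=3+1=4
cmp $t4, 7  (cmp 4,7)
bne again: taken
after add $t2, $t2, 2: $t2=30+2=32
after mul $t7, $t7, $t2: $t7=0*32=0
after or $t2, $t2, 18: $t2=32|18=50
after add $t4, $t4, 1: $t4=4+1=5
cmp $t4, 7  (cmp 5,7)
bne again: taken
after add $t2, $t2, 2: $t2=50+2=52
after mul $t7, $t7, $t2: $t7=0*52=0
after or $t2, $t2, 18: $t2=52|18=54
after add $t4, $t4, 1: $t4=5+1=6
cmp $t4, 7  (cmp 6,7)
bne again: taken
after add $t2, $t2, 2: $t2=54+2=56
after mul $t7, $t7, $t2: $t7=0*56=0
after or $t2, $t2, 18: $t2=56|18=58
after add $t4, $t4, 1: $t4=6+1=7
cmp $t4, 7  (cmp 7,7)
bne again: not taken
after xor $t2, $t2, $t7: $t2=58^0=58
halt.
Total executed instructions: 47.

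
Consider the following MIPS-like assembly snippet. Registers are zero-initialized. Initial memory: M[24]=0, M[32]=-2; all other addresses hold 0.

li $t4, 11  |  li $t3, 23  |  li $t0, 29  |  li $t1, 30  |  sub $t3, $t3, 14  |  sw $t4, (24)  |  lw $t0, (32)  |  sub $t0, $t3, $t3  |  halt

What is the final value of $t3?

$t4=11
$t3=23
$t0=29
$t1=30
$t3=23-14=9
sw $t4, (24) → M[24]=11
$t0=M[32]=-2
$t0=9-9=0
halt.

9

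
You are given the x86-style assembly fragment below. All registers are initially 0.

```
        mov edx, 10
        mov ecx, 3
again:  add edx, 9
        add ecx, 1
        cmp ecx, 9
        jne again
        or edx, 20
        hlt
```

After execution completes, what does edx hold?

mov edx, 10 → edx=10
mov ecx, 3 → ecx=3
add edx, 9 → edx=10+9=19
add ecx, 1 → ecx=3+1=4
cmp ecx, 9  (cmp 4,9)
jne again: taken
add edx, 9 → edx=19+9=28
add ecx, 1 → ecx=4+1=5
cmp ecx, 9  (cmp 5,9)
jne again: taken
add edx, 9 → edx=28+9=37
add ecx, 1 → ecx=5+1=6
cmp ecx, 9  (cmp 6,9)
jne again: taken
add edx, 9 → edx=37+9=46
add ecx, 1 → ecx=6+1=7
cmp ecx, 9  (cmp 7,9)
jne again: taken
add edx, 9 → edx=46+9=55
add ecx, 1 → ecx=7+1=8
cmp ecx, 9  (cmp 8,9)
jne again: taken
add edx, 9 → edx=55+9=64
add ecx, 1 → ecx=8+1=9
cmp ecx, 9  (cmp 9,9)
jne again: not taken
or edx, 20 → edx=64|20=84
halt.

84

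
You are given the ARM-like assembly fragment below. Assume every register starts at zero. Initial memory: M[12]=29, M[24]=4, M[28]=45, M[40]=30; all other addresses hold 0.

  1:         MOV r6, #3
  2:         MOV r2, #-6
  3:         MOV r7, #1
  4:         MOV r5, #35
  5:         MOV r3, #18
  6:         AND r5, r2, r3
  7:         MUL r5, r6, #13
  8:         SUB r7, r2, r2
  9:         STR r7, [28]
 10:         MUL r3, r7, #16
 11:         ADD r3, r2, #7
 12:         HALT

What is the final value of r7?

0

after MOV r6, #3: r6=3
after MOV r2, #-6: r2=-6
after MOV r7, #1: r7=1
after MOV r5, #35: r5=35
after MOV r3, #18: r3=18
after AND r5, r2, r3: r5=(-6)&18=18
after MUL r5, r6, #13: r5=3*13=39
after SUB r7, r2, r2: r7=(-6)-(-6)=0
STR r7, [28] → M[28]=0
after MUL r3, r7, #16: r3=0*16=0
after ADD r3, r2, #7: r3=(-6)+7=1
halt.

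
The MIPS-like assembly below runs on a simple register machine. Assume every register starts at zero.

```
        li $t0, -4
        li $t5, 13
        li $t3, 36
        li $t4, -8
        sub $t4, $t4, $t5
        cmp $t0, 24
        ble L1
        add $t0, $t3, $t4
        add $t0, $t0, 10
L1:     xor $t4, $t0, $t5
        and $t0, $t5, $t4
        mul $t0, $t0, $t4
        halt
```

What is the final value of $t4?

after li $t0, -4: $t0=-4
after li $t5, 13: $t5=13
after li $t3, 36: $t3=36
after li $t4, -8: $t4=-8
after sub $t4, $t4, $t5: $t4=(-8)-13=-21
cmp $t0, 24  (cmp -4,24)
ble L1: taken
after xor $t4, $t0, $t5: $t4=(-4)^13=-15
after and $t0, $t5, $t4: $t0=13&(-15)=1
after mul $t0, $t0, $t4: $t0=1*(-15)=-15
halt.

-15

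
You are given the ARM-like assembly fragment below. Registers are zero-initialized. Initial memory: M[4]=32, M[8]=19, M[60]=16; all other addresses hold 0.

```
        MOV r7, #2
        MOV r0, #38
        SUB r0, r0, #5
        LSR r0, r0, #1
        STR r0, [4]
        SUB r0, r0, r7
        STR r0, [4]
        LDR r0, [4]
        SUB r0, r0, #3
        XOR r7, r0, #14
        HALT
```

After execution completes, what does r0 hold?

11

r7=2
r0=38
r0=38-5=33
r0=33>>1=16
STR r0, [4] → M[4]=16
r0=16-2=14
STR r0, [4] → M[4]=14
r0=M[4]=14
r0=14-3=11
r7=11^14=5
halt.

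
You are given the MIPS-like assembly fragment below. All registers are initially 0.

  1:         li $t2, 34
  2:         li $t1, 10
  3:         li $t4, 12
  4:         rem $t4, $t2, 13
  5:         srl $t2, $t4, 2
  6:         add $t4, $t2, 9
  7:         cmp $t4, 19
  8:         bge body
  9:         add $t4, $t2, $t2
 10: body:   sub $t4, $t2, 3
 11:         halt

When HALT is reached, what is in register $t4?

-1

$t2=34
$t1=10
$t4=12
$t4=34%13=8
$t2=8>>2=2
$t4=2+9=11
cmp $t4, 19  (cmp 11,19)
bge body: not taken
$t4=2+2=4
$t4=2-3=-1
halt.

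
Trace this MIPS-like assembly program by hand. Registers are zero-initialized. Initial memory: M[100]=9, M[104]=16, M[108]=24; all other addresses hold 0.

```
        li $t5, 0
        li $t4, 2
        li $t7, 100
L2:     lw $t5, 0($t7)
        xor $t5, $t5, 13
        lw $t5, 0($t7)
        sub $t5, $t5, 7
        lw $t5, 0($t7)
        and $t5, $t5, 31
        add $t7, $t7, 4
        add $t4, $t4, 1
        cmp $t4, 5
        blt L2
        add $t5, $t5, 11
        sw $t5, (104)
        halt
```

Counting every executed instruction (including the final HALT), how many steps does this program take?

36

$t5=0
$t4=2
$t7=100
$t5=M[100]=9
$t5=9^13=4
$t5=M[100]=9
$t5=9-7=2
$t5=M[100]=9
$t5=9&31=9
$t7=100+4=104
$t4=2+1=3
cmp $t4, 5  (cmp 3,5)
blt L2: taken
$t5=M[104]=16
$t5=16^13=29
$t5=M[104]=16
$t5=16-7=9
$t5=M[104]=16
$t5=16&31=16
$t7=104+4=108
$t4=3+1=4
cmp $t4, 5  (cmp 4,5)
blt L2: taken
$t5=M[108]=24
$t5=24^13=21
$t5=M[108]=24
$t5=24-7=17
$t5=M[108]=24
$t5=24&31=24
$t7=108+4=112
$t4=4+1=5
cmp $t4, 5  (cmp 5,5)
blt L2: not taken
$t5=24+11=35
sw $t5, (104) → M[104]=35
halt.
Total executed instructions: 36.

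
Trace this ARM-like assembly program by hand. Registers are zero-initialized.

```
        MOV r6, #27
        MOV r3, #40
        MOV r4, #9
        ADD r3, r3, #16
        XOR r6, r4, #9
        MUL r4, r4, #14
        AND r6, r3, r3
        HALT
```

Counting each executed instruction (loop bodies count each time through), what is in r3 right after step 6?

56

after MOV r6, #27: r6=27
after MOV r3, #40: r3=40
after MOV r4, #9: r4=9
after ADD r3, r3, #16: r3=40+16=56
after XOR r6, r4, #9: r6=9^9=0
after MUL r4, r4, #14: r4=9*14=126
After step 6: r3 = 56.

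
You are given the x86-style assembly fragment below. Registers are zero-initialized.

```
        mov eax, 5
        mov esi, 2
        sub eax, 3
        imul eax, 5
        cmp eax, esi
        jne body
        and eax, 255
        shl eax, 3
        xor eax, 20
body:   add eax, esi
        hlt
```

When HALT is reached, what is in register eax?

eax=5
esi=2
eax=5-3=2
eax=2*5=10
cmp eax, esi  (cmp 10,2)
jne body: taken
eax=10+2=12
halt.

12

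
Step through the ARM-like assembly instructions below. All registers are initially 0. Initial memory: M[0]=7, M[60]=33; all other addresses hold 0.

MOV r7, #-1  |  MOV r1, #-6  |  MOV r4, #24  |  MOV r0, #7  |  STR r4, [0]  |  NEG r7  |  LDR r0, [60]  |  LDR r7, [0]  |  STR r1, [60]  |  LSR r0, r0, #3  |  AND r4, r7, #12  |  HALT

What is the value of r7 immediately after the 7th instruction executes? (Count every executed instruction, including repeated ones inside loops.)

1

MOV r7, #-1 → r7=-1
MOV r1, #-6 → r1=-6
MOV r4, #24 → r4=24
MOV r0, #7 → r0=7
STR r4, [0] → M[0]=24
NEG r7 → r7=-(-1)=1
LDR r0, [60] → r0=M[60]=33
After step 7: r7 = 1.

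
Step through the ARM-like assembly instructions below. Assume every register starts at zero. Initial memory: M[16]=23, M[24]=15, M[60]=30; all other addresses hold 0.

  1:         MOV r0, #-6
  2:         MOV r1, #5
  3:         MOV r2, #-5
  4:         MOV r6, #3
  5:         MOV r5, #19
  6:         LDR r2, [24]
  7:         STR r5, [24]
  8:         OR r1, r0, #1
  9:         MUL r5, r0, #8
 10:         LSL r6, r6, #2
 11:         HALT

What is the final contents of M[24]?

MOV r0, #-6 → r0=-6
MOV r1, #5 → r1=5
MOV r2, #-5 → r2=-5
MOV r6, #3 → r6=3
MOV r5, #19 → r5=19
LDR r2, [24] → r2=M[24]=15
STR r5, [24] → M[24]=19
OR r1, r0, #1 → r1=(-6)|1=-5
MUL r5, r0, #8 → r5=(-6)*8=-48
LSL r6, r6, #2 → r6=3<<2=12
halt.

19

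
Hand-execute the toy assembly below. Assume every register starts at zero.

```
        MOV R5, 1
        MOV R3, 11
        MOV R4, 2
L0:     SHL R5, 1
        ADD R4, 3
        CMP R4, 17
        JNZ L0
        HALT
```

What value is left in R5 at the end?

32

R5=1
R3=11
R4=2
R5=1<<1=2
R4=2+3=5
CMP R4, 17  (cmp 5,17)
JNZ L0: taken
R5=2<<1=4
R4=5+3=8
CMP R4, 17  (cmp 8,17)
JNZ L0: taken
R5=4<<1=8
R4=8+3=11
CMP R4, 17  (cmp 11,17)
JNZ L0: taken
R5=8<<1=16
R4=11+3=14
CMP R4, 17  (cmp 14,17)
JNZ L0: taken
R5=16<<1=32
R4=14+3=17
CMP R4, 17  (cmp 17,17)
JNZ L0: not taken
halt.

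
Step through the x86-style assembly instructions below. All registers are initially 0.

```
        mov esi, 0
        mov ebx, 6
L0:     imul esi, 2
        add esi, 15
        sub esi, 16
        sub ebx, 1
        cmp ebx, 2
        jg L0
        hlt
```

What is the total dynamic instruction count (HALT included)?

27

mov esi, 0 → esi=0
mov ebx, 6 → ebx=6
imul esi, 2 → esi=0*2=0
add esi, 15 → esi=0+15=15
sub esi, 16 → esi=15-16=-1
sub ebx, 1 → ebx=6-1=5
cmp ebx, 2  (cmp 5,2)
jg L0: taken
imul esi, 2 → esi=(-1)*2=-2
add esi, 15 → esi=(-2)+15=13
sub esi, 16 → esi=13-16=-3
sub ebx, 1 → ebx=5-1=4
cmp ebx, 2  (cmp 4,2)
jg L0: taken
imul esi, 2 → esi=(-3)*2=-6
add esi, 15 → esi=(-6)+15=9
sub esi, 16 → esi=9-16=-7
sub ebx, 1 → ebx=4-1=3
cmp ebx, 2  (cmp 3,2)
jg L0: taken
imul esi, 2 → esi=(-7)*2=-14
add esi, 15 → esi=(-14)+15=1
sub esi, 16 → esi=1-16=-15
sub ebx, 1 → ebx=3-1=2
cmp ebx, 2  (cmp 2,2)
jg L0: not taken
halt.
Total executed instructions: 27.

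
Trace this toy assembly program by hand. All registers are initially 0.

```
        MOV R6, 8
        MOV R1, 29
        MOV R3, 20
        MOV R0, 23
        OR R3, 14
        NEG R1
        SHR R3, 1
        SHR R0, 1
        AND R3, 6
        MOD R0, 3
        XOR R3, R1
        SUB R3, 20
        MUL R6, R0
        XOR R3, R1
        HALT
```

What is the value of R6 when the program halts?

MOV R6, 8 → R6=8
MOV R1, 29 → R1=29
MOV R3, 20 → R3=20
MOV R0, 23 → R0=23
OR R3, 14 → R3=20|14=30
NEG R1 → R1=-(29)=-29
SHR R3, 1 → R3=30>>1=15
SHR R0, 1 → R0=23>>1=11
AND R3, 6 → R3=15&6=6
MOD R0, 3 → R0=11%3=2
XOR R3, R1 → R3=6^(-29)=-27
SUB R3, 20 → R3=(-27)-20=-47
MUL R6, R0 → R6=8*2=16
XOR R3, R1 → R3=(-47)^(-29)=50
halt.

16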